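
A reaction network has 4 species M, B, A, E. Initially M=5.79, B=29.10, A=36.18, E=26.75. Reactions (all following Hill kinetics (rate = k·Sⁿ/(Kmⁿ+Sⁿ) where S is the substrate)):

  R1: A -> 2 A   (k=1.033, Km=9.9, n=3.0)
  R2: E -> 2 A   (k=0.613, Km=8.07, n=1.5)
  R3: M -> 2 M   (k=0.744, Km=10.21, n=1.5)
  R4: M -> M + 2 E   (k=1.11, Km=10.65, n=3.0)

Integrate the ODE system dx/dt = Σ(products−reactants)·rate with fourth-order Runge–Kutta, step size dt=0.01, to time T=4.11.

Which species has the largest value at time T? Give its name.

Dominant species at T: A

RK4 with dt=0.01: 411 steps to T=4.11. Trajectory (selected grid times):
t=0.00: M=5.79 B=29.10 A=36.18 E=26.75
t=0.46: M=5.89 B=29.10 A=37.13 E=26.65
t=0.91: M=6.00 B=29.10 A=38.06 E=26.56
t=1.37: M=6.10 B=29.10 A=39.01 E=26.48
t=1.83: M=6.21 B=29.10 A=39.96 E=26.41
t=2.28: M=6.32 B=29.10 A=40.89 E=26.34
t=2.74: M=6.43 B=29.10 A=41.84 E=26.28
t=3.20: M=6.55 B=29.10 A=42.79 E=26.23
t=3.65: M=6.66 B=29.10 A=43.72 E=26.18
t=4.11: M=6.78 B=29.10 A=44.67 E=26.15
At T=4.11: M=6.78 B=29.10 A=44.67 E=26.15; the largest is A.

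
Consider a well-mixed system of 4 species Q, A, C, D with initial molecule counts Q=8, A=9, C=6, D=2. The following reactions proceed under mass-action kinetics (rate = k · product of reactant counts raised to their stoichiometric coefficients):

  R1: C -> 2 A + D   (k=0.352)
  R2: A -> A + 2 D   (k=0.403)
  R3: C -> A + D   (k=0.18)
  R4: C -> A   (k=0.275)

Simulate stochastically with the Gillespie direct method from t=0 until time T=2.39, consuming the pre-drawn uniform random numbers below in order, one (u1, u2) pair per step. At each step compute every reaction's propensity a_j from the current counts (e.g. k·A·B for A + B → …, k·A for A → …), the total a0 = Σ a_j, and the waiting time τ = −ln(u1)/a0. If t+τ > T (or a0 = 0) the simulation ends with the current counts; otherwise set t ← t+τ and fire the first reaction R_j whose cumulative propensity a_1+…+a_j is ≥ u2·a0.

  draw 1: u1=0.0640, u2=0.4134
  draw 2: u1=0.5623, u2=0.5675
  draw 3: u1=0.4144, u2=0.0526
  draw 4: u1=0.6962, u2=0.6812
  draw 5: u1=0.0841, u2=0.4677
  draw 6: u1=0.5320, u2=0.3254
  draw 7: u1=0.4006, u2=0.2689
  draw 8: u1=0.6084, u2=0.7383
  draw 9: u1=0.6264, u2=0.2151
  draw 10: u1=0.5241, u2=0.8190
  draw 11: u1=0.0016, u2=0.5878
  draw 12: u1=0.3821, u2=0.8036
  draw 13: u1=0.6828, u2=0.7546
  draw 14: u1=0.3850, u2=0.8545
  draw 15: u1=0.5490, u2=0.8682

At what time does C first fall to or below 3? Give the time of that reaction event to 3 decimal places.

t=0.000: Q=8 A=9 C=6 D=2
Draw 1: a1=2.112, a2=3.627, a3=1.080, a4=1.650, a0=8.469; τ=−ln(0.0640)/8.469=0.325 → t=0.325; u2·a0=0.4134·8.469=3.501; a1=2.112 < 3.501 ≤ a1+a2=5.739 → R2 fires; Q=8 A=9 C=6 D=4
Draw 2: a1=2.112, a2=3.627, a3=1.080, a4=1.650, a0=8.469; τ=−ln(0.5623)/8.469=0.068 → t=0.393; u2·a0=0.5675·8.469=4.806; a1=2.112 < 4.806 ≤ a1+a2=5.739 → R2 fires; Q=8 A=9 C=6 D=6
Draw 3: a1=2.112, a2=3.627, a3=1.080, a4=1.650, a0=8.469; τ=−ln(0.4144)/8.469=0.104 → t=0.497; u2·a0=0.0526·8.469=0.445 ≤ a1=2.112 → R1 fires; Q=8 A=11 C=5 D=7
Draw 4: a1=1.760, a2=4.433, a3=0.900, a4=1.375, a0=8.468; τ=−ln(0.6962)/8.468=0.043 → t=0.539; u2·a0=0.6812·8.468=5.768; a1=1.760 < 5.768 ≤ a1+a2=6.193 → R2 fires; Q=8 A=11 C=5 D=9
Draw 5: a1=1.760, a2=4.433, a3=0.900, a4=1.375, a0=8.468; τ=−ln(0.0841)/8.468=0.292 → t=0.832; u2·a0=0.4677·8.468=3.960; a1=1.760 < 3.960 ≤ a1+a2=6.193 → R2 fires; Q=8 A=11 C=5 D=11
Draw 6: a1=1.760, a2=4.433, a3=0.900, a4=1.375, a0=8.468; τ=−ln(0.5320)/8.468=0.075 → t=0.906; u2·a0=0.3254·8.468=2.755; a1=1.760 < 2.755 ≤ a1+a2=6.193 → R2 fires; Q=8 A=11 C=5 D=13
Draw 7: a1=1.760, a2=4.433, a3=0.900, a4=1.375, a0=8.468; τ=−ln(0.4006)/8.468=0.108 → t=1.014; u2·a0=0.2689·8.468=2.277; a1=1.760 < 2.277 ≤ a1+a2=6.193 → R2 fires; Q=8 A=11 C=5 D=15
Draw 8: a1=1.760, a2=4.433, a3=0.900, a4=1.375, a0=8.468; τ=−ln(0.6084)/8.468=0.059 → t=1.073; u2·a0=0.7383·8.468=6.252; a1+a2=6.193 < 6.252 ≤ a1+…+a3=7.093 → R3 fires; Q=8 A=12 C=4 D=16
Draw 9: a1=1.408, a2=4.836, a3=0.720, a4=1.100, a0=8.064; τ=−ln(0.6264)/8.064=0.058 → t=1.131; u2·a0=0.2151·8.064=1.735; a1=1.408 < 1.735 ≤ a1+a2=6.244 → R2 fires; Q=8 A=12 C=4 D=18
Draw 10: a1=1.408, a2=4.836, a3=0.720, a4=1.100, a0=8.064; τ=−ln(0.5241)/8.064=0.080 → t=1.211; u2·a0=0.8190·8.064=6.604; a1+a2=6.244 < 6.604 ≤ a1+…+a3=6.964 → R3 fires; Q=8 A=13 C=3 D=19
Draw 11: a1=1.056, a2=5.239, a3=0.540, a4=0.825, a0=7.660; τ=−ln(0.0016)/7.660=0.840 → t=2.052; u2·a0=0.5878·7.660=4.503; a1=1.056 < 4.503 ≤ a1+a2=6.295 → R2 fires; Q=8 A=13 C=3 D=21
Draw 12: a1=1.056, a2=5.239, a3=0.540, a4=0.825, a0=7.660; τ=−ln(0.3821)/7.660=0.126 → t=2.177; u2·a0=0.8036·7.660=6.156; a1=1.056 < 6.156 ≤ a1+a2=6.295 → R2 fires; Q=8 A=13 C=3 D=23
Draw 13: a1=1.056, a2=5.239, a3=0.540, a4=0.825, a0=7.660; τ=−ln(0.6828)/7.660=0.050 → t=2.227; u2·a0=0.7546·7.660=5.780; a1=1.056 < 5.780 ≤ a1+a2=6.295 → R2 fires; Q=8 A=13 C=3 D=25
Draw 14: a1=1.056, a2=5.239, a3=0.540, a4=0.825, a0=7.660; τ=−ln(0.3850)/7.660=0.125 → t=2.352; u2·a0=0.8545·7.660=6.545; a1+a2=6.295 < 6.545 ≤ a1+…+a3=6.835 → R3 fires; Q=8 A=14 C=2 D=26
Draw 15: a1=0.704, a2=5.642, a3=0.360, a4=0.550, a0=7.256; τ=−ln(0.5490)/7.256=0.083 → t=2.434 > T=2.39: stop.
C first becomes ≤ 3 when it reaches 3 at the event at t=1.211.

Threshold first reached at t = 1.211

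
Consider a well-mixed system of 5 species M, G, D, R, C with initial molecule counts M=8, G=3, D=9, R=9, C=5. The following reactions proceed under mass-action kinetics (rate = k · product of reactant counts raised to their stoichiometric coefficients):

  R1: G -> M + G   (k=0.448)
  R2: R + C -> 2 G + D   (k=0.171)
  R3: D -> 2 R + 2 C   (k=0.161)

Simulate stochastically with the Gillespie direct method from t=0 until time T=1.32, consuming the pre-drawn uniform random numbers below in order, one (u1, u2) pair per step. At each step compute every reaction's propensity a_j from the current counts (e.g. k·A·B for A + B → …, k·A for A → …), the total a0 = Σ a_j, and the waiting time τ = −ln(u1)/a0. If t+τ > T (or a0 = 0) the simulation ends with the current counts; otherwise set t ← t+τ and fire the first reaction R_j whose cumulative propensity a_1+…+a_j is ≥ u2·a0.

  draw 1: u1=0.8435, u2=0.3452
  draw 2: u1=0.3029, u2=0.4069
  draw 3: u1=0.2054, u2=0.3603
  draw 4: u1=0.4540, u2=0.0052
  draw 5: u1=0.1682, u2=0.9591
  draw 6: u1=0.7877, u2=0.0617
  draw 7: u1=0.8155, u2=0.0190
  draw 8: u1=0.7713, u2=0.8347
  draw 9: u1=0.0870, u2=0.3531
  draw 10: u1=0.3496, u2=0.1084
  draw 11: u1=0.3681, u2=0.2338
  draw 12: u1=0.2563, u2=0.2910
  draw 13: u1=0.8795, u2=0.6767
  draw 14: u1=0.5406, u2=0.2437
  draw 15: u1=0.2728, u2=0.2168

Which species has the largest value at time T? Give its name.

t=0.000: M=8 G=3 D=9 R=9 C=5
Draw 1: a1=1.344, a2=7.695, a3=1.449, a0=10.488; τ=−ln(0.8435)/10.488=0.016 → t=0.016; u2·a0=0.3452·10.488=3.620; a1=1.344 < 3.620 ≤ a1+a2=9.039 → R2 fires; M=8 G=5 D=10 R=8 C=4
Draw 2: a1=2.240, a2=5.472, a3=1.610, a0=9.322; τ=−ln(0.3029)/9.322=0.128 → t=0.144; u2·a0=0.4069·9.322=3.793; a1=2.240 < 3.793 ≤ a1+a2=7.712 → R2 fires; M=8 G=7 D=11 R=7 C=3
Draw 3: a1=3.136, a2=3.591, a3=1.771, a0=8.498; τ=−ln(0.2054)/8.498=0.186 → t=0.331; u2·a0=0.3603·8.498=3.062 ≤ a1=3.136 → R1 fires; M=9 G=7 D=11 R=7 C=3
Draw 4: a1=3.136, a2=3.591, a3=1.771, a0=8.498; τ=−ln(0.4540)/8.498=0.093 → t=0.424; u2·a0=0.0052·8.498=0.044 ≤ a1=3.136 → R1 fires; M=10 G=7 D=11 R=7 C=3
Draw 5: a1=3.136, a2=3.591, a3=1.771, a0=8.498; τ=−ln(0.1682)/8.498=0.210 → t=0.633; u2·a0=0.9591·8.498=8.150; a1+a2=6.727 < 8.150 ≤ a1+…+a3=8.498 → R3 fires; M=10 G=7 D=10 R=9 C=5
Draw 6: a1=3.136, a2=7.695, a3=1.610, a0=12.441; τ=−ln(0.7877)/12.441=0.019 → t=0.652; u2·a0=0.0617·12.441=0.768 ≤ a1=3.136 → R1 fires; M=11 G=7 D=10 R=9 C=5
Draw 7: a1=3.136, a2=7.695, a3=1.610, a0=12.441; τ=−ln(0.8155)/12.441=0.016 → t=0.669; u2·a0=0.0190·12.441=0.236 ≤ a1=3.136 → R1 fires; M=12 G=7 D=10 R=9 C=5
Draw 8: a1=3.136, a2=7.695, a3=1.610, a0=12.441; τ=−ln(0.7713)/12.441=0.021 → t=0.690; u2·a0=0.8347·12.441=10.385; a1=3.136 < 10.385 ≤ a1+a2=10.831 → R2 fires; M=12 G=9 D=11 R=8 C=4
Draw 9: a1=4.032, a2=5.472, a3=1.771, a0=11.275; τ=−ln(0.0870)/11.275=0.217 → t=0.906; u2·a0=0.3531·11.275=3.981 ≤ a1=4.032 → R1 fires; M=13 G=9 D=11 R=8 C=4
Draw 10: a1=4.032, a2=5.472, a3=1.771, a0=11.275; τ=−ln(0.3496)/11.275=0.093 → t=1.000; u2·a0=0.1084·11.275=1.222 ≤ a1=4.032 → R1 fires; M=14 G=9 D=11 R=8 C=4
Draw 11: a1=4.032, a2=5.472, a3=1.771, a0=11.275; τ=−ln(0.3681)/11.275=0.089 → t=1.088; u2·a0=0.2338·11.275=2.636 ≤ a1=4.032 → R1 fires; M=15 G=9 D=11 R=8 C=4
Draw 12: a1=4.032, a2=5.472, a3=1.771, a0=11.275; τ=−ln(0.2563)/11.275=0.121 → t=1.209; u2·a0=0.2910·11.275=3.281 ≤ a1=4.032 → R1 fires; M=16 G=9 D=11 R=8 C=4
Draw 13: a1=4.032, a2=5.472, a3=1.771, a0=11.275; τ=−ln(0.8795)/11.275=0.011 → t=1.220; u2·a0=0.6767·11.275=7.630; a1=4.032 < 7.630 ≤ a1+a2=9.504 → R2 fires; M=16 G=11 D=12 R=7 C=3
Draw 14: a1=4.928, a2=3.591, a3=1.932, a0=10.451; τ=−ln(0.5406)/10.451=0.059 → t=1.279; u2·a0=0.2437·10.451=2.547 ≤ a1=4.928 → R1 fires; M=17 G=11 D=12 R=7 C=3
Draw 15: a1=4.928, a2=3.591, a3=1.932, a0=10.451; τ=−ln(0.2728)/10.451=0.124 → t=1.403 > T=1.32: stop.
At T=1.32: M=17 G=11 D=12 R=7 C=3; the largest is M.

Dominant species at T: M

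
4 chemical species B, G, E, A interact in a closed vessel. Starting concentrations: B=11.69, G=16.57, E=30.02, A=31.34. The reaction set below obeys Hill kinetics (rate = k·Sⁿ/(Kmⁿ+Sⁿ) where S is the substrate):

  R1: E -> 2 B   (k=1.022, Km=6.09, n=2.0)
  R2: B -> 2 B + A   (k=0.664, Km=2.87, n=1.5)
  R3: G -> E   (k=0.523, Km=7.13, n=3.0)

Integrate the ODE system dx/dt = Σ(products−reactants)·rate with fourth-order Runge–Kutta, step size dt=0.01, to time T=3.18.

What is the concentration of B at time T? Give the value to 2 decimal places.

RK4 with dt=0.01: 318 steps to T=3.18. Trajectory (selected grid times):
t=0.00: B=11.69 G=16.57 E=30.02 A=31.34
t=0.35: B=12.59 G=16.40 E=29.85 A=31.55
t=0.71: B=13.51 G=16.23 E=29.67 A=31.77
t=1.06: B=14.41 G=16.06 E=29.49 A=31.98
t=1.41: B=15.31 G=15.89 E=29.32 A=32.19
t=1.77: B=16.23 G=15.72 E=29.14 A=32.41
t=2.12: B=17.14 G=15.55 E=28.96 A=32.63
t=2.47: B=18.04 G=15.38 E=28.79 A=32.85
t=2.83: B=18.97 G=15.21 E=28.60 A=33.07
t=3.18: B=19.87 G=15.05 E=28.43 A=33.29
Read off B at T=3.18: 19.87

B at T = 19.87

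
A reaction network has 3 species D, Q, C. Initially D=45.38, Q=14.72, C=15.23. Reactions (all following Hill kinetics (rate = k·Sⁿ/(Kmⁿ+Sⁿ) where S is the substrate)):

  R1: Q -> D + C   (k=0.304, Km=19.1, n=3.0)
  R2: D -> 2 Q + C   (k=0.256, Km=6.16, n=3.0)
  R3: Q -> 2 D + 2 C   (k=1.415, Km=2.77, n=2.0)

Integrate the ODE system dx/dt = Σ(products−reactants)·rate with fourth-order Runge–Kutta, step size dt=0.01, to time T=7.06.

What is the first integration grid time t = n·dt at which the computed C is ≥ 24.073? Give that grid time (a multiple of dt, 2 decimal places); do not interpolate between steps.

Threshold first reached at t = 2.91

RK4 with dt=0.01: 706 steps to T=7.06. Trajectory (selected grid times):
t=0.00: D=45.38 Q=14.72 C=15.23
t=0.78: D=47.38 Q=13.98 C=17.63
t=1.57: D=49.39 Q=13.25 C=20.04
t=2.35: D=51.35 Q=12.54 C=22.41
t=2.90: D=52.73 Q=12.04 C=24.06
t=2.91: D=52.76 Q=12.03 C=24.09
t=3.14: D=53.33 Q=11.83 C=24.78
t=3.92: D=55.26 Q=11.14 C=27.11
t=4.71: D=57.19 Q=10.46 C=29.45
t=5.49: D=59.07 Q=9.80 C=31.73
t=6.28: D=60.96 Q=9.15 C=34.02
t=7.06: D=62.79 Q=8.52 C=36.25
C(2.90)=24.062 < 24.073 but C(2.91)=24.092 ≥ 24.073, so the first grid time is t=2.91.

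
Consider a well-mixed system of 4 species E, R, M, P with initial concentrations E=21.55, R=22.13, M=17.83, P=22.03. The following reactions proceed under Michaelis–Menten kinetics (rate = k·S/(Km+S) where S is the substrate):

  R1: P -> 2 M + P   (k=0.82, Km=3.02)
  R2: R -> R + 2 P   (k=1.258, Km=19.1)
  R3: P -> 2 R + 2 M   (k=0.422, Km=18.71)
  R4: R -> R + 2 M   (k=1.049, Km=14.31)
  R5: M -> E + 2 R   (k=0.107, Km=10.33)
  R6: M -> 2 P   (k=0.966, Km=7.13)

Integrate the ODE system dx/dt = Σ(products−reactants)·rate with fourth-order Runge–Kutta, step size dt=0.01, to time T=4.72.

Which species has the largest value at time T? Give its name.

RK4 with dt=0.01: 472 steps to T=4.72. Trajectory (selected grid times):
t=0.00: E=21.55 R=22.13 M=17.83 P=22.03
t=0.52: E=21.59 R=22.44 M=19.09 P=23.34
t=1.05: E=21.62 R=22.77 M=20.38 P=24.69
t=1.57: E=21.66 R=23.09 M=21.65 P=26.03
t=2.10: E=21.70 R=23.44 M=22.96 P=27.40
t=2.62: E=21.74 R=23.78 M=24.25 P=28.77
t=3.15: E=21.78 R=24.13 M=25.57 P=30.17
t=3.67: E=21.82 R=24.48 M=26.87 P=31.55
t=4.20: E=21.86 R=24.85 M=28.20 P=32.98
t=4.72: E=21.90 R=25.21 M=29.52 P=34.38
At T=4.72: E=21.90 R=25.21 M=29.52 P=34.38; the largest is P.

Dominant species at T: P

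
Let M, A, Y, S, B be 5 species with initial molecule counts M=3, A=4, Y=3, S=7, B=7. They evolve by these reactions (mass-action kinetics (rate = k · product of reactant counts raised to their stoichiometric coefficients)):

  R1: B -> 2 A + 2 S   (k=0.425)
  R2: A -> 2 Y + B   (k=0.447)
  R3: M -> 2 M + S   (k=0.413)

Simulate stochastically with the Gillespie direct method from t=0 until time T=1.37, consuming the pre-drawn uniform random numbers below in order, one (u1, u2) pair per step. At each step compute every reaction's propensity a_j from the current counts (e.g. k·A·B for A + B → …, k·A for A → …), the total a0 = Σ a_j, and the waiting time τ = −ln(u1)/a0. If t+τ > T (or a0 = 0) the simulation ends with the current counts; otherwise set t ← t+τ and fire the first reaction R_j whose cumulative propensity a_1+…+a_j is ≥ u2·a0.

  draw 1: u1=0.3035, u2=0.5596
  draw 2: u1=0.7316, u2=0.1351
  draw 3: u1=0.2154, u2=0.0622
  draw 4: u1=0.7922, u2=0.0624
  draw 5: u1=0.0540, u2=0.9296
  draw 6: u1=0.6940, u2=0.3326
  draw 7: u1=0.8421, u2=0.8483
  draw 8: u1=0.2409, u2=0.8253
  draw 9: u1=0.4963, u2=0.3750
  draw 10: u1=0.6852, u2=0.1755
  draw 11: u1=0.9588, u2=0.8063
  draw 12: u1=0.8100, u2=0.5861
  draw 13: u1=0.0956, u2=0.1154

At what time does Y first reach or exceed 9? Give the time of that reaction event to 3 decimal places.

t=0.000: M=3 A=4 Y=3 S=7 B=7
Draw 1: a1=2.975, a2=1.788, a3=1.239, a0=6.002; τ=−ln(0.3035)/6.002=0.199 → t=0.199; u2·a0=0.5596·6.002=3.359; a1=2.975 < 3.359 ≤ a1+a2=4.763 → R2 fires; M=3 A=3 Y=5 S=7 B=8
Draw 2: a1=3.400, a2=1.341, a3=1.239, a0=5.980; τ=−ln(0.7316)/5.980=0.052 → t=0.251; u2·a0=0.1351·5.980=0.808 ≤ a1=3.400 → R1 fires; M=3 A=5 Y=5 S=9 B=7
Draw 3: a1=2.975, a2=2.235, a3=1.239, a0=6.449; τ=−ln(0.2154)/6.449=0.238 → t=0.489; u2·a0=0.0622·6.449=0.401 ≤ a1=2.975 → R1 fires; M=3 A=7 Y=5 S=11 B=6
Draw 4: a1=2.550, a2=3.129, a3=1.239, a0=6.918; τ=−ln(0.7922)/6.918=0.034 → t=0.523; u2·a0=0.0624·6.918=0.432 ≤ a1=2.550 → R1 fires; M=3 A=9 Y=5 S=13 B=5
Draw 5: a1=2.125, a2=4.023, a3=1.239, a0=7.387; τ=−ln(0.0540)/7.387=0.395 → t=0.918; u2·a0=0.9296·7.387=6.867; a1+a2=6.148 < 6.867 ≤ a1+…+a3=7.387 → R3 fires; M=4 A=9 Y=5 S=14 B=5
Draw 6: a1=2.125, a2=4.023, a3=1.652, a0=7.800; τ=−ln(0.6940)/7.800=0.047 → t=0.965; u2·a0=0.3326·7.800=2.594; a1=2.125 < 2.594 ≤ a1+a2=6.148 → R2 fires; M=4 A=8 Y=7 S=14 B=6
Draw 7: a1=2.550, a2=3.576, a3=1.652, a0=7.778; τ=−ln(0.8421)/7.778=0.022 → t=0.987; u2·a0=0.8483·7.778=6.598; a1+a2=6.126 < 6.598 ≤ a1+…+a3=7.778 → R3 fires; M=5 A=8 Y=7 S=15 B=6
Draw 8: a1=2.550, a2=3.576, a3=2.065, a0=8.191; τ=−ln(0.2409)/8.191=0.174 → t=1.160; u2·a0=0.8253·8.191=6.760; a1+a2=6.126 < 6.760 ≤ a1+…+a3=8.191 → R3 fires; M=6 A=8 Y=7 S=16 B=6
Draw 9: a1=2.550, a2=3.576, a3=2.478, a0=8.604; τ=−ln(0.4963)/8.604=0.081 → t=1.242; u2·a0=0.3750·8.604=3.226; a1=2.550 < 3.226 ≤ a1+a2=6.126 → R2 fires; M=6 A=7 Y=9 S=16 B=7
Draw 10: a1=2.975, a2=3.129, a3=2.478, a0=8.582; τ=−ln(0.6852)/8.582=0.044 → t=1.286; u2·a0=0.1755·8.582=1.506 ≤ a1=2.975 → R1 fires; M=6 A=9 Y=9 S=18 B=6
Draw 11: a1=2.550, a2=4.023, a3=2.478, a0=9.051; τ=−ln(0.9588)/9.051=0.005 → t=1.291; u2·a0=0.8063·9.051=7.298; a1+a2=6.573 < 7.298 ≤ a1+…+a3=9.051 → R3 fires; M=7 A=9 Y=9 S=19 B=6
Draw 12: a1=2.550, a2=4.023, a3=2.891, a0=9.464; τ=−ln(0.8100)/9.464=0.022 → t=1.313; u2·a0=0.5861·9.464=5.547; a1=2.550 < 5.547 ≤ a1+a2=6.573 → R2 fires; M=7 A=8 Y=11 S=19 B=7
Draw 13: a1=2.975, a2=3.576, a3=2.891, a0=9.442; τ=−ln(0.0956)/9.442=0.249 → t=1.562 > T=1.37: stop.
Y first becomes ≥ 9 when it reaches 9 at the event at t=1.242.

Threshold first reached at t = 1.242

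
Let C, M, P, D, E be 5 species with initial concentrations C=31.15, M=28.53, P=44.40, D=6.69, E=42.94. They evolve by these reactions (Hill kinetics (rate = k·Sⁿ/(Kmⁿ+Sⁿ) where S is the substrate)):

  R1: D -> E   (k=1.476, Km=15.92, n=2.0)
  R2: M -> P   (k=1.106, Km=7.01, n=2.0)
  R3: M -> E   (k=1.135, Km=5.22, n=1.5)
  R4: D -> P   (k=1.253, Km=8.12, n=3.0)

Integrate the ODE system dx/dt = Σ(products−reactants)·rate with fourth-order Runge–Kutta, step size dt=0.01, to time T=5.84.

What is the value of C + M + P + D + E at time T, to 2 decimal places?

Value at T = 153.71

Check how each reaction changes W = C + M + P + D + E (weight of products minus weight of reactants):
R1: D -> E: (1·1) − (1·1) = 1 − 1 = 0
R2: M -> P: (1·1) − (1·1) = 1 − 1 = 0
R3: M -> E: (1·1) − (1·1) = 1 − 1 = 0
R4: D -> P: (1·1) − (1·1) = 1 − 1 = 0
Every reaction leaves W unchanged, so W is conserved and no simulation is needed: W(T) = W(0) = 31.15 + 28.53 + 44.40 + 6.69 + 42.94 = 153.71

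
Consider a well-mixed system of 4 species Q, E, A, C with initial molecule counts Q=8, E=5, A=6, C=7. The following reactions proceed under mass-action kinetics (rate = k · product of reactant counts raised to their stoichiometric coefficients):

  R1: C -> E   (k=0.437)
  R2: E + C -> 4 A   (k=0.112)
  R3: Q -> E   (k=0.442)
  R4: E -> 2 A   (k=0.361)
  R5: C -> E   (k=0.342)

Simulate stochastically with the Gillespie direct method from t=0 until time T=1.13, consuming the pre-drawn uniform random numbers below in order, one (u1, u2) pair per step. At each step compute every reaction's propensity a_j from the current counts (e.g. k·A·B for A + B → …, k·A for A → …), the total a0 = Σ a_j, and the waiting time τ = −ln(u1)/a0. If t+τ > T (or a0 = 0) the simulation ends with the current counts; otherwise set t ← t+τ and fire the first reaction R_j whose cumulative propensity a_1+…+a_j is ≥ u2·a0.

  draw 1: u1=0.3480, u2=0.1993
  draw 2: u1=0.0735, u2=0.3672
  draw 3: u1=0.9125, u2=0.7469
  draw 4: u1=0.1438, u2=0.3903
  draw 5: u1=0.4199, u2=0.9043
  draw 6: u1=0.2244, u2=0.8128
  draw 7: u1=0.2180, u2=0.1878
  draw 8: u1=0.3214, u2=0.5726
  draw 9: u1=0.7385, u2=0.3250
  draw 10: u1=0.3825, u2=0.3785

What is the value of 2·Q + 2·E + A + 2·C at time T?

Check how each reaction changes W = 2·Q + 2·E + A + 2·C (weight of products minus weight of reactants):
R1: C -> E: (2·1) − (2·1) = 2 − 2 = 0
R2: E + C -> 4 A: (1·4) − (2·1 + 2·1) = 4 − 4 = 0
R3: Q -> E: (2·1) − (2·1) = 2 − 2 = 0
R4: E -> 2 A: (1·2) − (2·1) = 2 − 2 = 0
R5: C -> E: (2·1) − (2·1) = 2 − 2 = 0
Every reaction leaves W unchanged, so W is conserved and no simulation is needed: W(T) = W(0) = 2·8 + 2·5 + 6 + 2·7 = 46

Value at T = 46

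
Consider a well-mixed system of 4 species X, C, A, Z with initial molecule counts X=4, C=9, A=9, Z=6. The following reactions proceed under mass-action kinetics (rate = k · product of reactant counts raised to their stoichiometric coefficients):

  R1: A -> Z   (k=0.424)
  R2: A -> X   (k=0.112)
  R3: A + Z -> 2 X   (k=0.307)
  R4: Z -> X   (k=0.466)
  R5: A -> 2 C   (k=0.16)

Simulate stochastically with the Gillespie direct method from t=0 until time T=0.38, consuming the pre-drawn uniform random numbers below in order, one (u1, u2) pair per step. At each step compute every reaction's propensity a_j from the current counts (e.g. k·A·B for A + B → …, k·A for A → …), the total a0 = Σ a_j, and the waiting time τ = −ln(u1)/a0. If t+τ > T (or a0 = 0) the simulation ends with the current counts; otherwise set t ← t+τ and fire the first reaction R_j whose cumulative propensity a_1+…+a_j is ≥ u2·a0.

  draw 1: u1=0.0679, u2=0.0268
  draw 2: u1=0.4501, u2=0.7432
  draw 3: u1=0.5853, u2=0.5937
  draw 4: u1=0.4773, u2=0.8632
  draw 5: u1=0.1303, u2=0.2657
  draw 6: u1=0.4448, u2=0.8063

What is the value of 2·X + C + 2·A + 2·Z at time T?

Check how each reaction changes W = 2·X + C + 2·A + 2·Z (weight of products minus weight of reactants):
R1: A -> Z: (2·1) − (2·1) = 2 − 2 = 0
R2: A -> X: (2·1) − (2·1) = 2 − 2 = 0
R3: A + Z -> 2 X: (2·2) − (2·1 + 2·1) = 4 − 4 = 0
R4: Z -> X: (2·1) − (2·1) = 2 − 2 = 0
R5: A -> 2 C: (1·2) − (2·1) = 2 − 2 = 0
Every reaction leaves W unchanged, so W is conserved and no simulation is needed: W(T) = W(0) = 2·4 + 9 + 2·9 + 2·6 = 47

Value at T = 47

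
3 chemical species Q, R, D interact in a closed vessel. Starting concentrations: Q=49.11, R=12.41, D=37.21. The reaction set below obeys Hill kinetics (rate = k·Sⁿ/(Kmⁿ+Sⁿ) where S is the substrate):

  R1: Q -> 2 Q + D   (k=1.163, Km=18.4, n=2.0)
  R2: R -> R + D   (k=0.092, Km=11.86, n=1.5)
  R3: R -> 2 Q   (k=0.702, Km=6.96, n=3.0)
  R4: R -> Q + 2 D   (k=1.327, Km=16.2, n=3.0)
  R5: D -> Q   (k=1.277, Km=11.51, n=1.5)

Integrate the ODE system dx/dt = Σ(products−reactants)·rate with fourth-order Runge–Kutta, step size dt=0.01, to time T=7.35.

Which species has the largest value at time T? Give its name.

Dominant species at T: Q

RK4 with dt=0.01: 735 steps to T=7.35. Trajectory (selected grid times):
t=0.00: Q=49.11 R=12.41 D=37.21
t=0.82: Q=52.13 R=11.61 D=37.83
t=1.63: Q=55.04 R=10.88 D=38.36
t=2.45: Q=57.93 R=10.20 D=38.82
t=3.27: Q=60.76 R=9.57 D=39.22
t=4.08: Q=63.49 R=9.00 D=39.57
t=4.90: Q=66.19 R=8.47 D=39.87
t=5.72: Q=68.83 R=7.99 D=40.13
t=6.53: Q=71.38 R=7.55 D=40.35
t=7.35: Q=73.90 R=7.15 D=40.55
At T=7.35: Q=73.90 R=7.15 D=40.55; the largest is Q.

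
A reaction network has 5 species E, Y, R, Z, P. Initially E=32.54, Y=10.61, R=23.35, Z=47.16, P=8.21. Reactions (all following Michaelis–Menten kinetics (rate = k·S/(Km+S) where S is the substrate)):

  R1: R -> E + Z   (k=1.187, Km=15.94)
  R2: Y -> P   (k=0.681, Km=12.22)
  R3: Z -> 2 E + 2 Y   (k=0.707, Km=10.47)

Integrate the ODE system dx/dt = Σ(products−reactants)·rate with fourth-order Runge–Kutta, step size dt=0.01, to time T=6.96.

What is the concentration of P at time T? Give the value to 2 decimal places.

P at T = 10.68

RK4 with dt=0.01: 696 steps to T=6.96. Trajectory (selected grid times):
t=0.00: E=32.54 Y=10.61 R=23.35 Z=47.16 P=8.21
t=0.77: E=33.97 Y=11.25 R=22.81 Z=47.26 P=8.46
t=1.55: E=35.42 Y=11.90 R=22.27 Z=47.35 P=8.72
t=2.32: E=36.84 Y=12.53 R=21.74 Z=47.43 P=8.98
t=3.09: E=38.26 Y=13.15 R=21.21 Z=47.51 P=9.25
t=3.87: E=39.69 Y=13.78 R=20.69 Z=47.58 P=9.53
t=4.64: E=41.09 Y=14.39 R=20.17 Z=47.65 P=9.81
t=5.41: E=42.49 Y=14.99 R=19.67 Z=47.71 P=10.09
t=6.19: E=43.90 Y=15.60 R=19.16 Z=47.77 P=10.39
t=6.96: E=45.29 Y=16.20 R=18.66 Z=47.82 P=10.68
Read off P at T=6.96: 10.68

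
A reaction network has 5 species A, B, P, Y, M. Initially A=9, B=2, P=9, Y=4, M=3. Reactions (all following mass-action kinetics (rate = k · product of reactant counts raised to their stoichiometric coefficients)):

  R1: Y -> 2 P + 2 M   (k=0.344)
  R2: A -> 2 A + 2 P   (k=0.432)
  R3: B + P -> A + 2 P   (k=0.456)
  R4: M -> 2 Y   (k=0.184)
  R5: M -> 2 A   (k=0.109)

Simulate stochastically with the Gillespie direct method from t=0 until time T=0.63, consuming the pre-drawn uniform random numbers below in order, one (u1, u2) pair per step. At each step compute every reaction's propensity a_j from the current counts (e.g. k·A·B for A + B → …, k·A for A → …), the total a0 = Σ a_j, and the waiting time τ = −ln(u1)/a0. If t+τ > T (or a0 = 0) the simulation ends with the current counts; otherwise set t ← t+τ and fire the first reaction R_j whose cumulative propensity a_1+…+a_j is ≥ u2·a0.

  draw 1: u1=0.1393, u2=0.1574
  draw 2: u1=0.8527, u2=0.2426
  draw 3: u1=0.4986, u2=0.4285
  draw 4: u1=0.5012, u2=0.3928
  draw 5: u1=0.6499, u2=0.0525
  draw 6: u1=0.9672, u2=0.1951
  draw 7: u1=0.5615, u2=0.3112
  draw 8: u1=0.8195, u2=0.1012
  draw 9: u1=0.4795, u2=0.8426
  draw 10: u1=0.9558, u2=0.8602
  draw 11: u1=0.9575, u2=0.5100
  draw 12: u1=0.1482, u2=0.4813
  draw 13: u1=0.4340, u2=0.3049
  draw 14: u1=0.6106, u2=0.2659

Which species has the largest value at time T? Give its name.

t=0.000: A=9 B=2 P=9 Y=4 M=3
Draw 1: a1=1.376, a2=3.888, a3=8.208, a4=0.552, a5=0.327, a0=14.351; τ=−ln(0.1393)/14.351=0.137 → t=0.137; u2·a0=0.1574·14.351=2.259; a1=1.376 < 2.259 ≤ a1+a2=5.264 → R2 fires; A=10 B=2 P=11 Y=4 M=3
Draw 2: a1=1.376, a2=4.320, a3=10.032, a4=0.552, a5=0.327, a0=16.607; τ=−ln(0.8527)/16.607=0.010 → t=0.147; u2·a0=0.2426·16.607=4.029; a1=1.376 < 4.029 ≤ a1+a2=5.696 → R2 fires; A=11 B=2 P=13 Y=4 M=3
Draw 3: a1=1.376, a2=4.752, a3=11.856, a4=0.552, a5=0.327, a0=18.863; τ=−ln(0.4986)/18.863=0.037 → t=0.184; u2·a0=0.4285·18.863=8.083; a1+a2=6.128 < 8.083 ≤ a1+…+a3=17.984 → R3 fires; A=12 B=1 P=14 Y=4 M=3
Draw 4: a1=1.376, a2=5.184, a3=6.384, a4=0.552, a5=0.327, a0=13.823; τ=−ln(0.5012)/13.823=0.050 → t=0.234; u2·a0=0.3928·13.823=5.430; a1=1.376 < 5.430 ≤ a1+a2=6.560 → R2 fires; A=13 B=1 P=16 Y=4 M=3
Draw 5: a1=1.376, a2=5.616, a3=7.296, a4=0.552, a5=0.327, a0=15.167; τ=−ln(0.6499)/15.167=0.028 → t=0.262; u2·a0=0.0525·15.167=0.796 ≤ a1=1.376 → R1 fires; A=13 B=1 P=18 Y=3 M=5
Draw 6: a1=1.032, a2=5.616, a3=8.208, a4=0.920, a5=0.545, a0=16.321; τ=−ln(0.9672)/16.321=0.002 → t=0.264; u2·a0=0.1951·16.321=3.184; a1=1.032 < 3.184 ≤ a1+a2=6.648 → R2 fires; A=14 B=1 P=20 Y=3 M=5
Draw 7: a1=1.032, a2=6.048, a3=9.120, a4=0.920, a5=0.545, a0=17.665; τ=−ln(0.5615)/17.665=0.033 → t=0.297; u2·a0=0.3112·17.665=5.497; a1=1.032 < 5.497 ≤ a1+a2=7.080 → R2 fires; A=15 B=1 P=22 Y=3 M=5
Draw 8: a1=1.032, a2=6.480, a3=10.032, a4=0.920, a5=0.545, a0=19.009; τ=−ln(0.8195)/19.009=0.010 → t=0.307; u2·a0=0.1012·19.009=1.924; a1=1.032 < 1.924 ≤ a1+a2=7.512 → R2 fires; A=16 B=1 P=24 Y=3 M=5
Draw 9: a1=1.032, a2=6.912, a3=10.944, a4=0.920, a5=0.545, a0=20.353; τ=−ln(0.4795)/20.353=0.036 → t=0.344; u2·a0=0.8426·20.353=17.149; a1+a2=7.944 < 17.149 ≤ a1+…+a3=18.888 → R3 fires; A=17 B=0 P=25 Y=3 M=5
Draw 10: a1=1.032, a2=7.344, a3=0.000, a4=0.920, a5=0.545, a0=9.841; τ=−ln(0.9558)/9.841=0.005 → t=0.348; u2·a0=0.8602·9.841=8.465; a1+…+a3=8.376 < 8.465 ≤ a1+…+a4=9.296 → R4 fires; A=17 B=0 P=25 Y=5 M=4
Draw 11: a1=1.720, a2=7.344, a3=0.000, a4=0.736, a5=0.436, a0=10.236; τ=−ln(0.9575)/10.236=0.004 → t=0.352; u2·a0=0.5100·10.236=5.220; a1=1.720 < 5.220 ≤ a1+a2=9.064 → R2 fires; A=18 B=0 P=27 Y=5 M=4
Draw 12: a1=1.720, a2=7.776, a3=0.000, a4=0.736, a5=0.436, a0=10.668; τ=−ln(0.1482)/10.668=0.179 → t=0.531; u2·a0=0.4813·10.668=5.135; a1=1.720 < 5.135 ≤ a1+a2=9.496 → R2 fires; A=19 B=0 P=29 Y=5 M=4
Draw 13: a1=1.720, a2=8.208, a3=0.000, a4=0.736, a5=0.436, a0=11.100; τ=−ln(0.4340)/11.100=0.075 → t=0.607; u2·a0=0.3049·11.100=3.384; a1=1.720 < 3.384 ≤ a1+a2=9.928 → R2 fires; A=20 B=0 P=31 Y=5 M=4
Draw 14: a1=1.720, a2=8.640, a3=0.000, a4=0.736, a5=0.436, a0=11.532; τ=−ln(0.6106)/11.532=0.043 → t=0.649 > T=0.63: stop.
At T=0.63: A=20 B=0 P=31 Y=5 M=4; the largest is P.

Dominant species at T: P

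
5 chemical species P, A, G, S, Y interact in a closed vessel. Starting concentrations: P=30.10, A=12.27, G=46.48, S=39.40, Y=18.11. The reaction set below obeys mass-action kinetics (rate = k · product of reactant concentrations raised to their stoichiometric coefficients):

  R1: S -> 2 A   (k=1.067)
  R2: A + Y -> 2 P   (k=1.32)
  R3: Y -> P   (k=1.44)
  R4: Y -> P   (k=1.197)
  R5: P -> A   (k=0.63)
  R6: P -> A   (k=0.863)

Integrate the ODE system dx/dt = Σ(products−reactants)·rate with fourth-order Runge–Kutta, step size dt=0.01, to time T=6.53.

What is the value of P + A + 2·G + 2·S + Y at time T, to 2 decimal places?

Check how each reaction changes W = P + A + 2·G + 2·S + Y (weight of products minus weight of reactants):
R1: S -> 2 A: (1·2) − (2·1) = 2 − 2 = 0
R2: A + Y -> 2 P: (1·2) − (1·1 + 1·1) = 2 − 2 = 0
R3: Y -> P: (1·1) − (1·1) = 1 − 1 = 0
R4: Y -> P: (1·1) − (1·1) = 1 − 1 = 0
R5: P -> A: (1·1) − (1·1) = 1 − 1 = 0
R6: P -> A: (1·1) − (1·1) = 1 − 1 = 0
Every reaction leaves W unchanged, so W is conserved and no simulation is needed: W(T) = W(0) = 30.10 + 12.27 + 2·46.48 + 2·39.40 + 18.11 = 232.24

Value at T = 232.24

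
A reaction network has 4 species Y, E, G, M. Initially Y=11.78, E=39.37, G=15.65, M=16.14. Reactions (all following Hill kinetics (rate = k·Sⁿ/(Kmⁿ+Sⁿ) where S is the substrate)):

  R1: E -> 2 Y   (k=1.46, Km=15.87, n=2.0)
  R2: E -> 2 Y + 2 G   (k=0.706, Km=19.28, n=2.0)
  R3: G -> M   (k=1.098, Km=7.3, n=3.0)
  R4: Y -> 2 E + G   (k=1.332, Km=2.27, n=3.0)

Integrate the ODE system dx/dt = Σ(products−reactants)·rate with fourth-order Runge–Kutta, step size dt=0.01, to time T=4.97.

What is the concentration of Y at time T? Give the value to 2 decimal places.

RK4 with dt=0.01: 497 steps to T=4.97. Trajectory (selected grid times):
t=0.00: Y=11.78 E=39.37 G=15.65 M=16.14
t=0.55: Y=13.06 E=39.82 G=16.45 M=16.69
t=1.10: Y=14.35 E=40.27 G=17.26 M=17.25
t=1.66: Y=15.67 E=40.73 G=18.07 M=17.82
t=2.21: Y=16.97 E=41.17 G=18.87 M=18.39
t=2.76: Y=18.28 E=41.61 G=19.66 M=18.97
t=3.31: Y=19.59 E=42.05 G=20.46 M=19.54
t=3.87: Y=20.94 E=42.50 G=21.27 M=20.13
t=4.42: Y=22.26 E=42.94 G=22.06 M=20.71
t=4.97: Y=23.59 E=43.37 G=22.86 M=21.30
Read off Y at T=4.97: 23.59

Y at T = 23.59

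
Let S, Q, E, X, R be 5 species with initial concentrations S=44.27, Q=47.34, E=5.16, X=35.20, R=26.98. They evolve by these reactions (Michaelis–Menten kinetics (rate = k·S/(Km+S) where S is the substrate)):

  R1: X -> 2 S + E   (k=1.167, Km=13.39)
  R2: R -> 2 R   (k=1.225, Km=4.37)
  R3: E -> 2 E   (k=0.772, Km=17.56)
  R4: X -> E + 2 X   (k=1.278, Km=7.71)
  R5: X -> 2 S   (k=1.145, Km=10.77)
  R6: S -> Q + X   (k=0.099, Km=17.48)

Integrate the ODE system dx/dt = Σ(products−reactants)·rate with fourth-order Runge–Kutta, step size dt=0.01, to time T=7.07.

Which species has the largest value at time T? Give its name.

RK4 with dt=0.01: 707 steps to T=7.07. Trajectory (selected grid times):
t=0.00: S=44.27 Q=47.34 E=5.16 X=35.20 R=26.98
t=0.79: S=46.93 Q=47.40 E=6.81 X=34.73 R=27.81
t=1.57: S=49.55 Q=47.45 E=8.46 X=34.26 R=28.64
t=2.36: S=52.18 Q=47.51 E=10.16 X=33.79 R=29.48
t=3.14: S=54.78 Q=47.57 E=11.85 X=33.34 R=30.32
t=3.93: S=57.40 Q=47.63 E=13.58 X=32.87 R=31.16
t=4.71: S=59.97 Q=47.69 E=15.31 X=32.42 R=32.00
t=5.50: S=62.57 Q=47.75 E=17.06 X=31.97 R=32.86
t=6.28: S=65.12 Q=47.81 E=18.81 X=31.53 R=33.70
t=7.07: S=67.70 Q=47.87 E=20.59 X=31.08 R=34.56
At T=7.07: S=67.70 Q=47.87 E=20.59 X=31.08 R=34.56; the largest is S.

Dominant species at T: S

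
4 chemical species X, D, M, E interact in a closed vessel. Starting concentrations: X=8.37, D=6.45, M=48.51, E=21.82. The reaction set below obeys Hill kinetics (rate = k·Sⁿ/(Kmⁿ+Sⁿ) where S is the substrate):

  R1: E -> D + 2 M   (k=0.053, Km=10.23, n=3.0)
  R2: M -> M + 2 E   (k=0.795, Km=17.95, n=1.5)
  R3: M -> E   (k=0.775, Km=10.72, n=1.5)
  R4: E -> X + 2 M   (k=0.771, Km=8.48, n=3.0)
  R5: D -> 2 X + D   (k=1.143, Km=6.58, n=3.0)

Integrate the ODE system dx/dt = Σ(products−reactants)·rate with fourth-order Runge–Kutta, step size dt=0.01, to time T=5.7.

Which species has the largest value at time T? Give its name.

RK4 with dt=0.01: 570 steps to T=5.7. Trajectory (selected grid times):
t=0.00: X=8.37 D=6.45 M=48.51 E=21.82
t=0.63: X=9.53 D=6.48 M=49.05 E=22.59
t=1.27: X=10.72 D=6.51 M=49.60 E=23.37
t=1.90: X=11.89 D=6.54 M=50.15 E=24.15
t=2.53: X=13.08 D=6.57 M=50.70 E=24.92
t=3.17: X=14.29 D=6.61 M=51.26 E=25.71
t=3.80: X=15.48 D=6.64 M=51.82 E=26.48
t=4.43: X=16.69 D=6.67 M=52.37 E=27.26
t=5.07: X=17.91 D=6.70 M=52.94 E=28.05
t=5.70: X=19.13 D=6.73 M=53.51 E=28.83
At T=5.7: X=19.13 D=6.73 M=53.51 E=28.83; the largest is M.

Dominant species at T: M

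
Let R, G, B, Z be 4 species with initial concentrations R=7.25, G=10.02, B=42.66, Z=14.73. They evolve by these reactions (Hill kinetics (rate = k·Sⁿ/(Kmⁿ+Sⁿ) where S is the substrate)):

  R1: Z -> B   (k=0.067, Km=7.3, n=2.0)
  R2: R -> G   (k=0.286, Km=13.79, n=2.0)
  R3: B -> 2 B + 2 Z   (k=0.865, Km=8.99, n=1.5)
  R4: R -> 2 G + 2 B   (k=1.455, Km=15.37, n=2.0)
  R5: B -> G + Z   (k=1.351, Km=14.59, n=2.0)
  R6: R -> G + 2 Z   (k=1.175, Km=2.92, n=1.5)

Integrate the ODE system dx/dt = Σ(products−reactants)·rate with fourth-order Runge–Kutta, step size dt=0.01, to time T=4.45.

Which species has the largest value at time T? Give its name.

RK4 with dt=0.01: 445 steps to T=4.45. Trajectory (selected grid times):
t=0.00: R=7.25 G=10.02 B=42.66 Z=14.73
t=0.49: R=6.65 G=11.34 B=42.72 Z=16.97
t=0.99: R=6.07 G=12.63 B=42.75 Z=19.23
t=1.48: R=5.54 G=13.84 B=42.75 Z=21.42
t=1.98: R=5.02 G=15.03 B=42.73 Z=23.62
t=2.47: R=4.56 G=16.16 B=42.68 Z=25.73
t=2.97: R=4.11 G=17.26 B=42.61 Z=27.85
t=3.46: R=3.71 G=18.30 B=42.52 Z=29.88
t=3.96: R=3.33 G=19.32 B=42.41 Z=31.91
t=4.45: R=2.99 G=20.28 B=42.29 Z=33.85
At T=4.45: R=2.99 G=20.28 B=42.29 Z=33.85; the largest is B.

Dominant species at T: B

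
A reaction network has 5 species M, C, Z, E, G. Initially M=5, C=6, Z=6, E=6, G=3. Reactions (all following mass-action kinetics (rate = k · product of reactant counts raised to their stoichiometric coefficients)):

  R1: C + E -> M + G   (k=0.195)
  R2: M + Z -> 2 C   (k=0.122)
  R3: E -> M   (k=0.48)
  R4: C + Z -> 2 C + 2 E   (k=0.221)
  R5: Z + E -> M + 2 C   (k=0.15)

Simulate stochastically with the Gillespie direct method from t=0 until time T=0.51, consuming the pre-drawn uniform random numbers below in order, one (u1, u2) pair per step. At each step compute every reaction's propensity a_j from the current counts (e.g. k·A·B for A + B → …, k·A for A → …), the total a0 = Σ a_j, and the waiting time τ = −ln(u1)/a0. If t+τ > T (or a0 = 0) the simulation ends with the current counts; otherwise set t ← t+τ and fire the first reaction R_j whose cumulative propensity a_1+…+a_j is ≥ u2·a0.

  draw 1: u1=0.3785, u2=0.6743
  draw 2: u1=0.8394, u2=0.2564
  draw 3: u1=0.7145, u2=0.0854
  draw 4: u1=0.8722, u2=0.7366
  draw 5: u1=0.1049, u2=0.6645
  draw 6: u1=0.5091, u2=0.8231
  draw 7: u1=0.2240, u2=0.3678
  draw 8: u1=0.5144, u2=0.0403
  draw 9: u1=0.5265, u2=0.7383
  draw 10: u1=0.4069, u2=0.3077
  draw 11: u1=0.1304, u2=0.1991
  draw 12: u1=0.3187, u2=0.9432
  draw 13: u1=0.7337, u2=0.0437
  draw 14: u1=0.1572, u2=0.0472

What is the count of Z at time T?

Z at T = 1

t=0.000: M=5 C=6 Z=6 E=6 G=3
Draw 1: a1=7.020, a2=3.660, a3=2.880, a4=7.956, a5=5.400, a0=26.916; τ=−ln(0.3785)/26.916=0.036 → t=0.036; u2·a0=0.6743·26.916=18.149; a1+…+a3=13.560 < 18.149 ≤ a1+…+a4=21.516 → R4 fires; M=5 C=7 Z=5 E=8 G=3
Draw 2: a1=10.920, a2=3.050, a3=3.840, a4=7.735, a5=6.000, a0=31.545; τ=−ln(0.8394)/31.545=0.006 → t=0.042; u2·a0=0.2564·31.545=8.088 ≤ a1=10.920 → R1 fires; M=6 C=6 Z=5 E=7 G=4
Draw 3: a1=8.190, a2=3.660, a3=3.360, a4=6.630, a5=5.250, a0=27.090; τ=−ln(0.7145)/27.090=0.012 → t=0.054; u2·a0=0.0854·27.090=2.313 ≤ a1=8.190 → R1 fires; M=7 C=5 Z=5 E=6 G=5
Draw 4: a1=5.850, a2=4.270, a3=2.880, a4=5.525, a5=4.500, a0=23.025; τ=−ln(0.8722)/23.025=0.006 → t=0.060; u2·a0=0.7366·23.025=16.960; a1+…+a3=13.000 < 16.960 ≤ a1+…+a4=18.525 → R4 fires; M=7 C=6 Z=4 E=8 G=5
Draw 5: a1=9.360, a2=3.416, a3=3.840, a4=5.304, a5=4.800, a0=26.720; τ=−ln(0.1049)/26.720=0.084 → t=0.144; u2·a0=0.6645·26.720=17.755; a1+…+a3=16.616 < 17.755 ≤ a1+…+a4=21.920 → R4 fires; M=7 C=7 Z=3 E=10 G=5
Draw 6: a1=13.650, a2=2.562, a3=4.800, a4=4.641, a5=4.500, a0=30.153; τ=−ln(0.5091)/30.153=0.022 → t=0.167; u2·a0=0.8231·30.153=24.819; a1+…+a3=21.012 < 24.819 ≤ a1+…+a4=25.653 → R4 fires; M=7 C=8 Z=2 E=12 G=5
Draw 7: a1=18.720, a2=1.708, a3=5.760, a4=3.536, a5=3.600, a0=33.324; τ=−ln(0.2240)/33.324=0.045 → t=0.212; u2·a0=0.3678·33.324=12.257 ≤ a1=18.720 → R1 fires; M=8 C=7 Z=2 E=11 G=6
Draw 8: a1=15.015, a2=1.952, a3=5.280, a4=3.094, a5=3.300, a0=28.641; τ=−ln(0.5144)/28.641=0.023 → t=0.235; u2·a0=0.0403·28.641=1.154 ≤ a1=15.015 → R1 fires; M=9 C=6 Z=2 E=10 G=7
Draw 9: a1=11.700, a2=2.196, a3=4.800, a4=2.652, a5=3.000, a0=24.348; τ=−ln(0.5265)/24.348=0.026 → t=0.261; u2·a0=0.7383·24.348=17.976; a1+a2=13.896 < 17.976 ≤ a1+…+a3=18.696 → R3 fires; M=10 C=6 Z=2 E=9 G=7
Draw 10: a1=10.530, a2=2.440, a3=4.320, a4=2.652, a5=2.700, a0=22.642; τ=−ln(0.4069)/22.642=0.040 → t=0.301; u2·a0=0.3077·22.642=6.967 ≤ a1=10.530 → R1 fires; M=11 C=5 Z=2 E=8 G=8
Draw 11: a1=7.800, a2=2.684, a3=3.840, a4=2.210, a5=2.400, a0=18.934; τ=−ln(0.1304)/18.934=0.108 → t=0.409; u2·a0=0.1991·18.934=3.770 ≤ a1=7.800 → R1 fires; M=12 C=4 Z=2 E=7 G=9
Draw 12: a1=5.460, a2=2.928, a3=3.360, a4=1.768, a5=2.100, a0=15.616; τ=−ln(0.3187)/15.616=0.073 → t=0.482; u2·a0=0.9432·15.616=14.729; a1+…+a4=13.516 < 14.729 ≤ a1+…+a5=15.616 → R5 fires; M=13 C=6 Z=1 E=6 G=9
Draw 13: a1=7.020, a2=1.586, a3=2.880, a4=1.326, a5=0.900, a0=13.712; τ=−ln(0.7337)/13.712=0.023 → t=0.504; u2·a0=0.0437·13.712=0.599 ≤ a1=7.020 → R1 fires; M=14 C=5 Z=1 E=5 G=10
Draw 14: a1=4.875, a2=1.708, a3=2.400, a4=1.105, a5=0.750, a0=10.838; τ=−ln(0.1572)/10.838=0.171 → t=0.675 > T=0.51: stop.
Read off Z at T=0.51: 1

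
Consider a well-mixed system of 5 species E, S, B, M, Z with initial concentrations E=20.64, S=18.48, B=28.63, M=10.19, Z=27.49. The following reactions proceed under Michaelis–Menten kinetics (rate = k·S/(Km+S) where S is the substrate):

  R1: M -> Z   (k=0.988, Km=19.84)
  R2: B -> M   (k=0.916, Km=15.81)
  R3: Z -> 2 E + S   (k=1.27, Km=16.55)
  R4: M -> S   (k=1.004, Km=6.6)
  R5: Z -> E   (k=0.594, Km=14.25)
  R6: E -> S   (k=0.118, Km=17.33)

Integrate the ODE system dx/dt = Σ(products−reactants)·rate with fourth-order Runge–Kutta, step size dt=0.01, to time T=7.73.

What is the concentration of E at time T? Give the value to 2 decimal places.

RK4 with dt=0.01: 773 steps to T=7.73. Trajectory (selected grid times):
t=0.00: E=20.64 S=18.48 B=28.63 M=10.19 Z=27.49
t=0.86: E=22.28 S=19.74 B=28.12 M=9.89 Z=26.76
t=1.72: E=23.89 S=20.98 B=27.62 M=9.60 Z=26.04
t=2.58: E=25.49 S=22.21 B=27.12 M=9.31 Z=25.32
t=3.44: E=27.07 S=23.43 B=26.63 M=9.04 Z=24.61
t=4.29: E=28.61 S=24.63 B=26.14 M=8.78 Z=23.91
t=5.15: E=30.14 S=25.82 B=25.65 M=8.52 Z=23.21
t=6.01: E=31.66 S=27.00 B=25.16 M=8.27 Z=22.51
t=6.87: E=33.16 S=28.17 B=24.68 M=8.02 Z=21.82
t=7.73: E=34.63 S=29.33 B=24.20 M=7.79 Z=21.14
Read off E at T=7.73: 34.63

E at T = 34.63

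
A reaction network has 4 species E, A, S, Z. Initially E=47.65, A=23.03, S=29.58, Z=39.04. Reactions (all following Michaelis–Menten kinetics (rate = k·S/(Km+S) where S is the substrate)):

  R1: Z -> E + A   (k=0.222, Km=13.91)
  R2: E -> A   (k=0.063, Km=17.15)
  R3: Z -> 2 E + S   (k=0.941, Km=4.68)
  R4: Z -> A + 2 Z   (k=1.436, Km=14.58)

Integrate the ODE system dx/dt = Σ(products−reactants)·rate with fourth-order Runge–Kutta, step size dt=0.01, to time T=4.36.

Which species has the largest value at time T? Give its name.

RK4 with dt=0.01: 436 steps to T=4.36. Trajectory (selected grid times):
t=0.00: E=47.65 A=23.03 S=29.58 Z=39.04
t=0.48: E=48.51 A=23.63 S=29.98 Z=39.06
t=0.97: E=49.39 A=24.25 S=30.40 Z=39.08
t=1.45: E=50.26 A=24.85 S=30.80 Z=39.10
t=1.94: E=51.14 A=25.47 S=31.21 Z=39.12
t=2.42: E=52.00 A=26.07 S=31.61 Z=39.14
t=2.91: E=52.88 A=26.69 S=32.03 Z=39.16
t=3.39: E=53.74 A=27.29 S=32.43 Z=39.18
t=3.88: E=54.62 A=27.91 S=32.84 Z=39.20
t=4.36: E=55.49 A=28.51 S=33.24 Z=39.22
At T=4.36: E=55.49 A=28.51 S=33.24 Z=39.22; the largest is E.

Dominant species at T: E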